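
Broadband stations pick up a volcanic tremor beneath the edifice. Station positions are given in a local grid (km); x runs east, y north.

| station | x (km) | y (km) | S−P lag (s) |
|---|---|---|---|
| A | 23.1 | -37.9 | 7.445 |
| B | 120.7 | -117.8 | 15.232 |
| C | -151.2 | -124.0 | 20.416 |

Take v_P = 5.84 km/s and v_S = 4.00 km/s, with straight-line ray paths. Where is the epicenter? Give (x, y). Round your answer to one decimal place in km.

x ≈ 35.5 km, y ≈ 55.8 km

Distance from S−P lag: d = Δt · v_P v_S / (v_P − v_S) = Δt · (5.84·4.00)/(5.84−4.00) ≈ 12.6957·Δt.
So d_A = 94.52, d_B = 193.38, d_C = 259.19 km.
Circle about each station: (x − 23.1)² + (y + 37.9)² = 94.52²; (x − 120.7)² + (y + 117.8)² = 193.38²; (x + 151.2)² + (y + 124.0)² = 259.19².
Subtracting pairs of circle equations eliminates x²+y² and gives linear equations (the radical axes):
195.2 x − 159.8 y = -1986.48
-348.6 x − 172.2 y = -21978.01
Solving the 2×2 system: x ≈ 35.5, y ≈ 55.8 km.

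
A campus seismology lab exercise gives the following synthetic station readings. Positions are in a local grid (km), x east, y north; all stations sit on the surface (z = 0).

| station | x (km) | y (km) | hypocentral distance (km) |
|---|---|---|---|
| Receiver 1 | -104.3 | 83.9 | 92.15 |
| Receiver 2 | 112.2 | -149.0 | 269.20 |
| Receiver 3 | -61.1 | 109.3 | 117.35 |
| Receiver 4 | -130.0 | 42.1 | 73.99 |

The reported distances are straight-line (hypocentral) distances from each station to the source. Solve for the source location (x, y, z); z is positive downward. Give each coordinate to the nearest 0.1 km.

(-94.7, 13.1, 58.2)

Each station gives a sphere (x−x_i)² + (y−y_i)² + z² = d_i² (stations at z=0).
Subtracting the Receiver 1 sphere from Receiver 2 and Receiver 3: z² cancels, leaving linear equations in x and y:
433.0 x − 465.8 y = -47104.88
86.4 x + 50.8 y = -7517.40
Solving: x ≈ -94.704, y ≈ 13.091 km (keep extra digits for the depth step; rounded: -94.7, 13.1).
Then from the Receiver 1 sphere: z² = 92.15² − (x + 104.3)² − (y − 83.9)² with x = -94.704, y = 13.091, so z ≈ 58.186 ≈ 58.2 km.
Check against Receiver 4 (with the unrounded solution): distance 73.98 ≈ 73.99 km. ✓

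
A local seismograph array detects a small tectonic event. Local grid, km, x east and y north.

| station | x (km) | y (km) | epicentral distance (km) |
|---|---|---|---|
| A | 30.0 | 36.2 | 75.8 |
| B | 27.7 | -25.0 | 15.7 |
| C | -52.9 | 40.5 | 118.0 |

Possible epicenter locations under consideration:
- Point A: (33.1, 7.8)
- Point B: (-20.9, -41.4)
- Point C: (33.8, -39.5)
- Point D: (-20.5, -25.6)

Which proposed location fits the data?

Point C

For each candidate, compare |candidate − station| to the reported distance:
Point A: residuals A 47.2, B 17.5, C 26.0 → max 47.2 km
Point B: residuals A 17.0, B 35.6, C 30.1 → max 35.6 km
Point C: residuals A 0.0, B 0.0, C 0.0 → max 0.0 km
Point D: residuals A 4.0, B 32.5, C 44.4 → max 44.4 km
Only Point C has all residuals ≈ 0.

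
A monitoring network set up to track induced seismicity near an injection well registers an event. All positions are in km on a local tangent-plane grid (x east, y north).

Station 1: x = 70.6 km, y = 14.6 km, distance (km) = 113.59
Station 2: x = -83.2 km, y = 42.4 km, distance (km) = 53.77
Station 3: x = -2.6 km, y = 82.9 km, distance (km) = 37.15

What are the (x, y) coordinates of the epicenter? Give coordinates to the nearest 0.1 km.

(-32.9, 61.4)

Circle about each station: (x − 70.6)² + (y − 14.6)² = 113.59²; (x + 83.2)² + (y − 42.4)² = 53.77²; (x + 2.6)² + (y − 82.9)² = 37.15².
Subtracting pairs of circle equations eliminates x²+y² and gives linear equations (the radical axes):
-307.6 x + 55.6 y = 13533.96
-146.4 x + 136.6 y = 13204.22
Solving the 2×2 system: x ≈ -32.9, y ≈ 61.4 km.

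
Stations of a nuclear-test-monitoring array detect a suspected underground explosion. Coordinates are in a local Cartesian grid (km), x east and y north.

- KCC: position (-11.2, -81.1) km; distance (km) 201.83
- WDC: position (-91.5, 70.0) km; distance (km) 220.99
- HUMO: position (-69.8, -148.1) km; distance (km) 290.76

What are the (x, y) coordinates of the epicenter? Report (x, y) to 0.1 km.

Circle about each station: (x + 11.2)² + (y + 81.1)² = 201.83²; (x + 91.5)² + (y − 70.0)² = 220.99²; (x + 69.8)² + (y + 148.1)² = 290.76².
Subtracting the KCC equation from the WDC and HUMO equations removes the quadratic terms:
-160.6 x + 302.2 y = -1531.63
-117.2 x − 134.0 y = -23703.03
Solving the 2×2 system: x ≈ 129.4, y ≈ 63.7 km.

(129.4, 63.7)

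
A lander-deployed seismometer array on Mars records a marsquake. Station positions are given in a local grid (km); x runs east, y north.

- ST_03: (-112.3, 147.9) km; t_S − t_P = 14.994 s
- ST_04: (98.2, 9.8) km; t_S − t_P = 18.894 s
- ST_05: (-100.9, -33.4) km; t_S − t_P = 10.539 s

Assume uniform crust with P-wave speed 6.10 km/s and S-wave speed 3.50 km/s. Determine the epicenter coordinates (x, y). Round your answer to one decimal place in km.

Distance from S−P lag: d = Δt · v_P v_S / (v_P − v_S) = Δt · (6.10·3.50)/(6.10−3.50) ≈ 8.2115·Δt.
So d_ST_03 = 123.12, d_ST_04 = 155.15, d_ST_05 = 86.54 km.
Circle about each station: (x + 112.3)² + (y − 147.9)² = 123.12²; (x − 98.2)² + (y − 9.8)² = 155.15²; (x + 100.9)² + (y + 33.4)² = 86.54².
Subtracting pairs of circle equations eliminates x²+y² and gives linear equations (the radical axes):
421.0 x − 276.2 y = -33659.41
22.8 x − 362.6 y = -15519.97
Solving the 2×2 system: x ≈ -54.1, y ≈ 39.4 km.

-54.1 km east, 39.4 km north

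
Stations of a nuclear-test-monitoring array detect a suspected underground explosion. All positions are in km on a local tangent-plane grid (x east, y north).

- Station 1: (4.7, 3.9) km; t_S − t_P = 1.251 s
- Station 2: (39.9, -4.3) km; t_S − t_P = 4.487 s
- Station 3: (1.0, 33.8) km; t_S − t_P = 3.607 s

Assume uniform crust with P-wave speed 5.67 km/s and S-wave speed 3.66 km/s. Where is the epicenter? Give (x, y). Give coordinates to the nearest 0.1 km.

Distance from S−P lag: d = Δt · v_P v_S / (v_P − v_S) = Δt · (5.67·3.66)/(5.67−3.66) ≈ 10.3245·Δt.
So d_Station 1 = 12.92, d_Station 2 = 46.33, d_Station 3 = 37.24 km.
Circle about each station: (x − 4.7)² + (y − 3.9)² = 12.92²; (x − 39.9)² + (y + 4.3)² = 46.33²; (x − 1.0)² + (y − 33.8)² = 37.24².
Subtracting the Station 1 equation from the Station 2 and Station 3 equations removes the quadratic terms:
70.4 x − 16.4 y = -406.34
-7.4 x + 59.8 y = -113.75
Solving the 2×2 system: x ≈ -6.4, y ≈ -2.7 km.

x ≈ -6.4 km, y ≈ -2.7 km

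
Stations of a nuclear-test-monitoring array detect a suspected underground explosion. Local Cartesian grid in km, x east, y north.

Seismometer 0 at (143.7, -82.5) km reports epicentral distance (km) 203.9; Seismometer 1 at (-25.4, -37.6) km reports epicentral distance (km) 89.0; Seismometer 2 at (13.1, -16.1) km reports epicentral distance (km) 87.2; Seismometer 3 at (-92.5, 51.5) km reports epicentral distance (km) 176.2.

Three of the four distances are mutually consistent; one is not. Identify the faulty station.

Seismometer 2

Solve using three stations at a time. Using Seismometer 0, Seismometer 1, Seismometer 3 (subtract circle equations pairwise → linear system) gives (x, y) ≈ (-56.5, -121.0).
Distances from that point to each station vs reported:
  Seismometer 0: calculated 203.9 vs reported 203.9 → residual 0.0 km
  Seismometer 1: calculated 89.0 vs reported 89.0 → residual 0.0 km
  Seismometer 2: calculated 125.9 vs reported 87.2 → residual 38.7 km
  Seismometer 3: calculated 176.2 vs reported 176.2 → residual 0.0 km
Seismometer 0, Seismometer 1, Seismometer 3 are mutually consistent (residuals ≈ 0); Seismometer 2 is off by 38.7 km.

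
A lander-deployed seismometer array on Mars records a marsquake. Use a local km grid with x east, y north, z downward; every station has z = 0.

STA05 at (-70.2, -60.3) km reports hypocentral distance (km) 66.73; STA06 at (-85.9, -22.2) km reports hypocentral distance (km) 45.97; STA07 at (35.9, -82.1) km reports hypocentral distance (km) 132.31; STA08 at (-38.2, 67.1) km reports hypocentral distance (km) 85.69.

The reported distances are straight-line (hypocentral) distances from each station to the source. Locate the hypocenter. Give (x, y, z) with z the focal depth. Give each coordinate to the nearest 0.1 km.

(-65.1, -5.2, 37.3)

Each station gives a sphere (x−x_i)² + (y−y_i)² + z² = d_i² (stations at z=0).
Subtracting the STA05 sphere from STA06 and STA07: z² cancels, leaving linear equations in x and y:
-31.4 x + 76.2 y = 1647.17
212.2 x − 43.6 y = -13587.95
Solving: x ≈ -65.104, y ≈ -5.211 km (keep extra digits for the depth step; rounded: -65.1, -5.2).
Then from the STA05 sphere: z² = 66.73² − (x + 70.2)² − (y + 60.3)² with x = -65.104, y = -5.211, so z ≈ 37.311 ≈ 37.3 km.
Check against STA08 (with the unrounded solution): distance 85.70 ≈ 85.69 km. ✓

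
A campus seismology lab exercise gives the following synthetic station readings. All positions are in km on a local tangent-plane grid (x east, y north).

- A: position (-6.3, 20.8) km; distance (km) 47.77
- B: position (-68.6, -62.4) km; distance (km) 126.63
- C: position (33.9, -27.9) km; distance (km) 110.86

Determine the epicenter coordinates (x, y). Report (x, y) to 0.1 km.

-34.3 km east, 59.5 km north

Circle about each station: (x + 6.3)² + (y − 20.8)² = 47.77²; (x + 68.6)² + (y + 62.4)² = 126.63²; (x − 33.9)² + (y + 27.9)² = 110.86².
Subtracting the A equation from the B and C equations removes the quadratic terms:
-124.6 x − 166.4 y = -5625.79
80.4 x − 97.4 y = -8552.68
Solving the 2×2 system: x ≈ -34.3, y ≈ 59.5 km.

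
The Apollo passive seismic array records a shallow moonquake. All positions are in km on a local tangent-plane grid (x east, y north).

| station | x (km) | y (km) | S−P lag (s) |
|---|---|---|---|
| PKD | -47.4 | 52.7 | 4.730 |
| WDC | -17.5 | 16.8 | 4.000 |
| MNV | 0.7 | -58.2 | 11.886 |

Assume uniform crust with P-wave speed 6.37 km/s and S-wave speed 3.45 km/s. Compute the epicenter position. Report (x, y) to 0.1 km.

Distance from S−P lag: d = Δt · v_P v_S / (v_P − v_S) = Δt · (6.37·3.45)/(6.37−3.45) ≈ 7.5262·Δt.
So d_PKD = 35.60, d_WDC = 30.10, d_MNV = 89.46 km.
Circle about each station: (x + 47.4)² + (y − 52.7)² = 35.60²; (x + 17.5)² + (y − 16.8)² = 30.10²; (x − 0.7)² + (y + 58.2)² = 89.46².
Subtracting pairs of circle equations eliminates x²+y² and gives linear equations (the radical axes):
59.8 x − 71.8 y = -4074.21
96.2 x − 221.8 y = -8372.05
Solving the 2×2 system: x ≈ -47.6, y ≈ 17.1 km.
Check against PKD (with the unrounded x, y): √((x + 47.4)²+(y − 52.7)²) = 35.60 ≈ 35.60 km. ✓

x ≈ -47.6 km, y ≈ 17.1 km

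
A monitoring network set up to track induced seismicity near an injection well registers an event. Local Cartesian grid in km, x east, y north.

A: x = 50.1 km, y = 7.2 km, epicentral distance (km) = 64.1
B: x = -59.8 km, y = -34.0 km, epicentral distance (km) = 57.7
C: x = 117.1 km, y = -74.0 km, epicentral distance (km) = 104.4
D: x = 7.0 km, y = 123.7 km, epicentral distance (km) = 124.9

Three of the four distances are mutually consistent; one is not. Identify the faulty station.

Solve using three stations at a time. Using A, B, D (subtract circle equations pairwise → linear system) gives (x, y) ≈ (-13.6, 0.5).
Distances from that point to each station vs reported:
  A: calculated 64.1 vs reported 64.1 → residual 0.0 km
  B: calculated 57.7 vs reported 57.7 → residual 0.0 km
  C: calculated 150.5 vs reported 104.4 → residual 46.1 km
  D: calculated 124.9 vs reported 124.9 → residual 0.0 km
A, B, D are mutually consistent (residuals ≈ 0); C is off by 46.1 km.

C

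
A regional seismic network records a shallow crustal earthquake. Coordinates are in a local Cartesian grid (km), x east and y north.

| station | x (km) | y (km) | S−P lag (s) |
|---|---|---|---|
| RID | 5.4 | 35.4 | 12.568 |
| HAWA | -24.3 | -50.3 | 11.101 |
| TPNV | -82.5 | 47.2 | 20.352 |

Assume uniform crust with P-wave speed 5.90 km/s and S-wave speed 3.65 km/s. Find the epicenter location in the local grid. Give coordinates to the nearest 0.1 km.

(81.7, -57.6)

Distance from S−P lag: d = Δt · v_P v_S / (v_P − v_S) = Δt · (5.90·3.65)/(5.90−3.65) ≈ 9.5711·Δt.
So d_RID = 120.29, d_HAWA = 106.25, d_TPNV = 194.79 km.
Circle about each station: (x − 5.4)² + (y − 35.4)² = 120.29²; (x + 24.3)² + (y + 50.3)² = 106.25²; (x + 82.5)² + (y − 47.2)² = 194.79².
Subtracting the RID equation from the HAWA and TPNV equations removes the quadratic terms:
-59.4 x − 171.4 y = 5018.88
-175.8 x + 23.6 y = -15721.69
Solving the 2×2 system: x ≈ 81.7, y ≈ -57.6 km.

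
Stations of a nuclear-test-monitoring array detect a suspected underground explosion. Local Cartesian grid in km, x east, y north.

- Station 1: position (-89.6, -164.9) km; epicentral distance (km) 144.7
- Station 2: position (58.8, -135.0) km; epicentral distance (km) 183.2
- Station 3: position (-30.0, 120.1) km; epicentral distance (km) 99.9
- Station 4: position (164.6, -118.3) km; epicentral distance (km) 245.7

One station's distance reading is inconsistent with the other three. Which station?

Station 1

Solve using three stations at a time. Using Station 2, Station 3, Station 4 (subtract circle equations pairwise → linear system) gives (x, y) ≈ (-38.2, 20.5).
Distances from that point to each station vs reported:
  Station 1: calculated 192.4 vs reported 144.7 → residual 47.7 km
  Station 2: calculated 183.2 vs reported 183.2 → residual 0.0 km
  Station 3: calculated 100.0 vs reported 99.9 → residual 0.1 km
  Station 4: calculated 245.7 vs reported 245.7 → residual 0.0 km
Station 2, Station 3, Station 4 are mutually consistent (residuals ≈ 0); Station 1 is off by 47.7 km.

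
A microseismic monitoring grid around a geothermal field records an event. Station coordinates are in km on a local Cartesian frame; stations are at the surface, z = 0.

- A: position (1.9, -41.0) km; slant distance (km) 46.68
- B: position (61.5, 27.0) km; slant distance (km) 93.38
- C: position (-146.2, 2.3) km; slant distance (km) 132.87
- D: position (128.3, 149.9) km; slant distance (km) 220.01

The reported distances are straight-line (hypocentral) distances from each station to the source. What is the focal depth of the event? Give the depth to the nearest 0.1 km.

Each station gives a sphere (x−x_i)² + (y−y_i)² + z² = d_i² (stations at z=0).
Subtracting the A sphere from B and C: z² cancels, leaving linear equations in x and y:
119.2 x + 136.0 y = -3714.16
-296.2 x + 86.6 y = 4219.71
Solving: x ≈ -17.696, y ≈ -11.800 km (keep extra digits for the depth step; rounded: -17.7, -11.8).
Then from the A sphere: z² = 46.68² − (x − 1.9)² − (y + 41.0)² with x = -17.696, y = -11.800, so z ≈ 30.698 ≈ 30.7 km.
Check against D (with the unrounded solution): distance 220.01 ≈ 220.01 km. ✓

30.7 km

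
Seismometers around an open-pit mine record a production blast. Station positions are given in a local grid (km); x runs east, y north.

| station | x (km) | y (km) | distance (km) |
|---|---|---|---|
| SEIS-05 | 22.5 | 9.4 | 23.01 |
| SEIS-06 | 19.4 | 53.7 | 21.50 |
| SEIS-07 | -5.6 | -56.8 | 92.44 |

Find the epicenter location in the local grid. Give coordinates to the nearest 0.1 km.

Circle about each station: (x − 22.5)² + (y − 9.4)² = 23.01²; (x − 19.4)² + (y − 53.7)² = 21.50²; (x + 5.6)² + (y + 56.8)² = 92.44².
Subtracting pairs of circle equations eliminates x²+y² and gives linear equations (the radical axes):
-6.2 x + 88.6 y = 2732.65
-56.2 x − 132.4 y = -5352.70
Solving the 2×2 system: x ≈ 19.4, y ≈ 32.2 km.

(19.4, 32.2)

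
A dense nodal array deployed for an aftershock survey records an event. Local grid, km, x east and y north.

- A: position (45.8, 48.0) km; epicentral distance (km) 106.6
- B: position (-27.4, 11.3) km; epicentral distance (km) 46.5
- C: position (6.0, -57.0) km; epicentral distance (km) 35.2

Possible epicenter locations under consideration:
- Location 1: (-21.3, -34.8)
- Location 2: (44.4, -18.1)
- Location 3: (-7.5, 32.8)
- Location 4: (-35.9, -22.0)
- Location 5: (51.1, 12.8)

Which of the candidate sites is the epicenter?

Location 1

For each candidate, compare |candidate − station| to the reported distance:
Location 1: residuals A 0.0, B 0.0, C 0.0 → max 0.0 km
Location 2: residuals A 40.5, B 31.1, C 19.5 → max 40.5 km
Location 3: residuals A 51.2, B 17.2, C 55.6 → max 55.6 km
Location 4: residuals A 1.0, B 12.1, C 19.4 → max 19.4 km
Location 5: residuals A 71.0, B 32.0, C 47.9 → max 71.0 km
Only Location 1 has all residuals ≈ 0.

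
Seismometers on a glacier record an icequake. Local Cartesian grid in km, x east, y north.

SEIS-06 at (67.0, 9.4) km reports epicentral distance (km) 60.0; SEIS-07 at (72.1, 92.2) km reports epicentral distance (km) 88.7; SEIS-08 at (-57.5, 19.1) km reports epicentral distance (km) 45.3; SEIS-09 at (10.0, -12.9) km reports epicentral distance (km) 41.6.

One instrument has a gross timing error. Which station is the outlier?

SEIS-08

Solve using three stations at a time. Using SEIS-06, SEIS-07, SEIS-09 (subtract circle equations pairwise → linear system) gives (x, y) ≈ (10.2, 28.7).
Distances from that point to each station vs reported:
  SEIS-06: calculated 60.0 vs reported 60.0 → residual 0.0 km
  SEIS-07: calculated 88.7 vs reported 88.7 → residual 0.0 km
  SEIS-08: calculated 68.4 vs reported 45.3 → residual 23.1 km
  SEIS-09: calculated 41.6 vs reported 41.6 → residual 0.0 km
SEIS-06, SEIS-07, SEIS-09 are mutually consistent (residuals ≈ 0); SEIS-08 is off by 23.1 km.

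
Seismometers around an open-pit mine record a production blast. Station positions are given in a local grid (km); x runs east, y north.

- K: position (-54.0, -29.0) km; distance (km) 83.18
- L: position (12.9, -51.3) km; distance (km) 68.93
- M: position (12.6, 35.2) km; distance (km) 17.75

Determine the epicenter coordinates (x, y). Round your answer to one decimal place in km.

Circle about each station: (x + 54.0)² + (y + 29.0)² = 83.18²; (x − 12.9)² + (y + 51.3)² = 68.93²; (x − 12.6)² + (y − 35.2)² = 17.75².
Subtracting the K equation from the L and M equations removes the quadratic terms:
133.8 x − 44.6 y = 1208.67
133.2 x + 128.4 y = 4244.65
Solving the 2×2 system: x ≈ 14.9, y ≈ 17.6 km.
Check against K (with the unrounded x, y): √((x + 54.0)²+(y + 29.0)²) = 83.18 ≈ 83.18 km. ✓

14.9 km east, 17.6 km north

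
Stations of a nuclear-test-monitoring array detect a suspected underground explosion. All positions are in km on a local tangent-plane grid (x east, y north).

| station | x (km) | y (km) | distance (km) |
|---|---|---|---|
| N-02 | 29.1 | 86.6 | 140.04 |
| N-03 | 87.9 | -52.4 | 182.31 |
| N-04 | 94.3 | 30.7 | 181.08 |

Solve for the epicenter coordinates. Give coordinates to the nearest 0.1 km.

Circle about each station: (x − 29.1)² + (y − 86.6)² = 140.04²; (x − 87.9)² + (y + 52.4)² = 182.31²; (x − 94.3)² + (y − 30.7)² = 181.08².
Subtracting the N-02 equation from the N-03 and N-04 equations removes the quadratic terms:
117.6 x − 278.0 y = -11499.93
130.4 x − 111.8 y = -11690.15
Solving the 2×2 system: x ≈ -85.0, y ≈ 5.4 km.

-85.0 km east, 5.4 km north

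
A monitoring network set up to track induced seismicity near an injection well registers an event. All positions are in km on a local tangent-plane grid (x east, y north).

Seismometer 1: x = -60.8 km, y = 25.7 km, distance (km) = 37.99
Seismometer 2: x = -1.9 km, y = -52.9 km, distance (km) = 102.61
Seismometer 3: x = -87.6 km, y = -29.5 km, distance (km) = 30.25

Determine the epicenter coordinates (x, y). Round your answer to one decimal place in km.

(-89.4, 0.7)

Circle about each station: (x + 60.8)² + (y − 25.7)² = 37.99²; (x + 1.9)² + (y + 52.9)² = 102.61²; (x + 87.6)² + (y + 29.5)² = 30.25².
Subtracting the Seismometer 1 equation from the Seismometer 2 and Seismometer 3 equations removes the quadratic terms:
117.8 x − 157.2 y = -10640.68
-53.6 x − 110.4 y = 4715.06
Solving the 2×2 system: x ≈ -89.4, y ≈ 0.7 km.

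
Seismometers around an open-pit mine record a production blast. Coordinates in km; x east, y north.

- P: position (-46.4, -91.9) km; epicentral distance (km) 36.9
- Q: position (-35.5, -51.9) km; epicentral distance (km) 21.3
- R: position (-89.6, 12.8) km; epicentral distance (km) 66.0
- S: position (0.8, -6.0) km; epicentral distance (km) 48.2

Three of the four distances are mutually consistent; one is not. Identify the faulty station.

P

Solve using three stations at a time. Using Q, R, S (subtract circle equations pairwise → linear system) gives (x, y) ≈ (-40.3, -31.1).
Distances from that point to each station vs reported:
  P: calculated 61.1 vs reported 36.9 → residual 24.2 km
  Q: calculated 21.3 vs reported 21.3 → residual 0.0 km
  R: calculated 66.0 vs reported 66.0 → residual 0.0 km
  S: calculated 48.2 vs reported 48.2 → residual 0.0 km
Q, R, S are mutually consistent (residuals ≈ 0); P is off by 24.2 km.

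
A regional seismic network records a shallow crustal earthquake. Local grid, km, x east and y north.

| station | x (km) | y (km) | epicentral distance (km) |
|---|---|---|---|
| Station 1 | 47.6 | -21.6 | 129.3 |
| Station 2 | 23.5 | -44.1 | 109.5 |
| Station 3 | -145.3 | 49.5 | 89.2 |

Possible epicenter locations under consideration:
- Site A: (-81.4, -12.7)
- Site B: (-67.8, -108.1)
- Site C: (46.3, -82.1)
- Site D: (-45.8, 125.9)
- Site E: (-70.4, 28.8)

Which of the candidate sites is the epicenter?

For each candidate, compare |candidate − station| to the reported distance:
Site A: residuals Station 1 0.0, Station 2 0.0, Station 3 0.0 → max 0.0 km
Site B: residuals Station 1 14.9, Station 2 2.0, Station 3 86.4 → max 86.4 km
Site C: residuals Station 1 68.8, Station 2 65.2, Station 3 143.2 → max 143.2 km
Site D: residuals Station 1 45.3, Station 2 74.1, Station 3 36.2 → max 74.1 km
Site E: residuals Station 1 1.0, Station 2 9.4, Station 3 11.5 → max 11.5 km
Only Site A has all residuals ≈ 0.

Site A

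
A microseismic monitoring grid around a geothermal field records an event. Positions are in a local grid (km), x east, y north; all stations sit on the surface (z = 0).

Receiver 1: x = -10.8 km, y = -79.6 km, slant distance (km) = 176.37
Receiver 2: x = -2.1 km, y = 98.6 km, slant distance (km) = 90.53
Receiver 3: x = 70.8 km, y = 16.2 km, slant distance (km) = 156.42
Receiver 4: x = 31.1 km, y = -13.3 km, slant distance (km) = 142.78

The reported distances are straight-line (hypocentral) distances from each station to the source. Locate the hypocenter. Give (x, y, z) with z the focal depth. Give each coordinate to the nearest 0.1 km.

Each station gives a sphere (x−x_i)² + (y−y_i)² + z² = d_i² (stations at z=0).
Subtracting the Receiver 1 sphere from Receiver 2 and Receiver 3: z² cancels, leaving linear equations in x and y:
17.4 x + 356.4 y = 26184.27
163.2 x + 191.6 y = 5461.44
Solving: x ≈ -55.999, y ≈ 76.203 km (keep extra digits for the depth step; rounded: -56.0, 76.2).
Then from the Receiver 1 sphere: z² = 176.37² − (x + 10.8)² − (y + 79.6)² with x = -55.999, y = 76.203, so z ≈ 69.202 ≈ 69.2 km.
Check against Receiver 4 (with the unrounded solution): distance 142.78 ≈ 142.78 km. ✓

(-56.0, 76.2, 69.2)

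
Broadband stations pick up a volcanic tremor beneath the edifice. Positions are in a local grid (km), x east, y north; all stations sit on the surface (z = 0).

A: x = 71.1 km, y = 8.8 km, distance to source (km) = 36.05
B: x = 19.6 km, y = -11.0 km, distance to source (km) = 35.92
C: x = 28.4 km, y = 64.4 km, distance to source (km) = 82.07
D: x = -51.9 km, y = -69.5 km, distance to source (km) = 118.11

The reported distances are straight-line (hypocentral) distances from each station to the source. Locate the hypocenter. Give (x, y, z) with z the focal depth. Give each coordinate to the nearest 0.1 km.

Each station gives a sphere (x−x_i)² + (y−y_i)² + z² = d_i² (stations at z=0).
Subtracting the A sphere from B and C: z² cancels, leaving linear equations in x and y:
-103.0 x − 39.6 y = -4618.13
-85.4 x + 111.2 y = -5614.61
Solving: x ≈ 49.603, y ≈ -12.397 km (keep extra digits for the depth step; rounded: 49.6, -12.4).
Then from the A sphere: z² = 36.05² − (x − 71.1)² − (y − 8.8)² with x = 49.603, y = -12.397, so z ≈ 19.702 ≈ 19.7 km.

x ≈ 49.6 km, y ≈ -12.4 km, depth ≈ 19.7 km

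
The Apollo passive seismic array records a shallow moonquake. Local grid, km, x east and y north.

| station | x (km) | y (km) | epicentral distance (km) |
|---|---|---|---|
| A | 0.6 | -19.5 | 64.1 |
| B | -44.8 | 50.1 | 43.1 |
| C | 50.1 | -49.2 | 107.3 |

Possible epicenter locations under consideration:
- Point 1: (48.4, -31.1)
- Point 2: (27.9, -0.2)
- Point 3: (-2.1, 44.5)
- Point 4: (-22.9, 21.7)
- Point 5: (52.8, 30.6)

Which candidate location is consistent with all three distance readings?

Point 3

For each candidate, compare |candidate − station| to the reported distance:
Point 1: residuals A 14.9, B 80.5, C 89.1 → max 89.1 km
Point 2: residuals A 30.7, B 45.3, C 53.5 → max 53.5 km
Point 3: residuals A 0.0, B 0.0, C 0.0 → max 0.0 km
Point 4: residuals A 16.7, B 7.2, C 5.5 → max 16.7 km
Point 5: residuals A 8.3, B 56.4, C 27.5 → max 56.4 km
Only Point 3 has all residuals ≈ 0.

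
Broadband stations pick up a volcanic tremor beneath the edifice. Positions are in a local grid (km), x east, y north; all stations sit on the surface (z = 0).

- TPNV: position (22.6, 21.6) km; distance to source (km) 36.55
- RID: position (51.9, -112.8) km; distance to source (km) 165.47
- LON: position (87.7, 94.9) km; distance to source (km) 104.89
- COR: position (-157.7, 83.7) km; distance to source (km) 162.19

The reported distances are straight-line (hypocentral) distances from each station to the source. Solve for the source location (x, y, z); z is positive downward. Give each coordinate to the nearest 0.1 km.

Each station gives a sphere (x−x_i)² + (y−y_i)² + z² = d_i² (stations at z=0).
Subtracting the TPNV sphere from RID and LON: z² cancels, leaving linear equations in x and y:
58.6 x − 268.8 y = -11604.29
130.2 x + 146.6 y = 6053.97
Solving: x ≈ -1.695, y ≈ 42.801 km (keep extra digits for the depth step; rounded: -1.7, 42.8).
Then from the TPNV sphere: z² = 36.55² − (x − 22.6)² − (y − 21.6)² with x = -1.695, y = 42.801, so z ≈ 17.210 ≈ 17.2 km.

(-1.7, 42.8, 17.2)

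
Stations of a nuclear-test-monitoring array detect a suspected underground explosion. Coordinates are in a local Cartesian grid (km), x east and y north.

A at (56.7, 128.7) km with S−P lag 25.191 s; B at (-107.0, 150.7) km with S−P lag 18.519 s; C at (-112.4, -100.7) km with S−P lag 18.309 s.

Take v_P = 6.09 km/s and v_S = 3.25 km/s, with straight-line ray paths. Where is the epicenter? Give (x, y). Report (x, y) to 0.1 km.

Distance from S−P lag: d = Δt · v_P v_S / (v_P − v_S) = Δt · (6.09·3.25)/(6.09−3.25) ≈ 6.9692·Δt.
So d_A = 175.56, d_B = 129.06, d_C = 127.60 km.
Circle about each station: (x − 56.7)² + (y − 128.7)² = 175.56²; (x + 107.0)² + (y − 150.7)² = 129.06²; (x + 112.4)² + (y + 100.7)² = 127.60².
Subtracting the A equation from the B and C equations removes the quadratic terms:
-327.4 x + 44.0 y = 28545.74
-338.2 x − 458.8 y = 17535.22
Solving the 2×2 system: x ≈ -84.0, y ≈ 23.7 km.

-84.0 km east, 23.7 km north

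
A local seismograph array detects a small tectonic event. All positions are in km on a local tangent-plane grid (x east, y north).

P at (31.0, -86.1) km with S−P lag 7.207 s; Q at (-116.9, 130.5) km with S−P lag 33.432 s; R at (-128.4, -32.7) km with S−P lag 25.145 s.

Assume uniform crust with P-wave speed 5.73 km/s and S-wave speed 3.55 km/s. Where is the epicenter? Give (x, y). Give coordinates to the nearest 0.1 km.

Distance from S−P lag: d = Δt · v_P v_S / (v_P − v_S) = Δt · (5.73·3.55)/(5.73−3.55) ≈ 9.3310·Δt.
So d_P = 67.25, d_Q = 311.95, d_R = 234.63 km.
Circle about each station: (x − 31.0)² + (y + 86.1)² = 67.25²; (x + 116.9)² + (y − 130.5)² = 311.95²; (x + 128.4)² + (y + 32.7)² = 234.63².
Subtracting the P equation from the Q and R equations removes the quadratic terms:
-295.8 x + 433.2 y = -70468.59
-318.8 x + 106.8 y = -41347.03
Solving the 2×2 system: x ≈ 97.5, y ≈ -96.1 km.

97.5 km east, -96.1 km north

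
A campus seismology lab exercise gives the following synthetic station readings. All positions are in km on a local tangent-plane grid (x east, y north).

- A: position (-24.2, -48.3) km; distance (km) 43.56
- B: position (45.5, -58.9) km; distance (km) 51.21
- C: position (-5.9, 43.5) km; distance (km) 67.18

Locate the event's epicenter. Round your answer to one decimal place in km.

(10.3, -21.7)

Circle about each station: (x + 24.2)² + (y + 48.3)² = 43.56²; (x − 45.5)² + (y + 58.9)² = 51.21²; (x + 5.9)² + (y − 43.5)² = 67.18².
Subtracting pairs of circle equations eliminates x²+y² and gives linear equations (the radical axes):
139.4 x − 21.2 y = 1895.94
36.6 x + 183.6 y = -3607.15
Solving the 2×2 system: x ≈ 10.3, y ≈ -21.7 km.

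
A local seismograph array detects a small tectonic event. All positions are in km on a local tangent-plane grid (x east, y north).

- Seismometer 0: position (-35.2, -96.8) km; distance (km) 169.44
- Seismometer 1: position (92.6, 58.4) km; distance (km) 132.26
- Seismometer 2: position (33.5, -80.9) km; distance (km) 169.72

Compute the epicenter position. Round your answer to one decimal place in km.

(-38.9, 72.6)

Circle about each station: (x + 35.2)² + (y + 96.8)² = 169.44²; (x − 92.6)² + (y − 58.4)² = 132.26²; (x − 33.5)² + (y + 80.9)² = 169.72².
Subtracting the Seismometer 0 equation from the Seismometer 1 and Seismometer 2 equations removes the quadratic terms:
255.6 x + 310.4 y = 12593.25
137.4 x + 31.8 y = -3037.18
Solving the 2×2 system: x ≈ -38.9, y ≈ 72.6 km.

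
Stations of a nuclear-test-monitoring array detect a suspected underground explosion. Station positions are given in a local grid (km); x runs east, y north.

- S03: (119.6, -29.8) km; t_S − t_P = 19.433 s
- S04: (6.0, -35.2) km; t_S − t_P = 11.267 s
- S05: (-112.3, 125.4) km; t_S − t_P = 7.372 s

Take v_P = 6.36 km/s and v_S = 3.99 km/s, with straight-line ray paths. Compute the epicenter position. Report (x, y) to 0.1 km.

Distance from S−P lag: d = Δt · v_P v_S / (v_P − v_S) = Δt · (6.36·3.99)/(6.36−3.99) ≈ 10.7073·Δt.
So d_S03 = 208.08, d_S04 = 120.64, d_S05 = 78.93 km.
Circle about each station: (x − 119.6)² + (y + 29.8)² = 208.08²; (x − 6.0)² + (y + 35.2)² = 120.64²; (x + 112.3)² + (y − 125.4)² = 78.93².
Subtracting the S03 equation from the S04 and S05 equations removes the quadratic terms:
-227.2 x − 10.8 y = 14826.12
-463.8 x + 310.4 y = 50211.59
Solving the 2×2 system: x ≈ -68.1, y ≈ 60.0 km.

(-68.1, 60.0)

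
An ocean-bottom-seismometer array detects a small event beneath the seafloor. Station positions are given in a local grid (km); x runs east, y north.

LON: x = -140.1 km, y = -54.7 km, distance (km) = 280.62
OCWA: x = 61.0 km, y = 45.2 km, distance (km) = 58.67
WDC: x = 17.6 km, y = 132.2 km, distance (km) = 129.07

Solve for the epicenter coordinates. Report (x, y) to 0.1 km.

Circle about each station: (x + 140.1)² + (y + 54.7)² = 280.62²; (x − 61.0)² + (y − 45.2)² = 58.67²; (x − 17.6)² + (y − 132.2)² = 129.07².
Subtracting the LON equation from the OCWA and WDC equations removes the quadratic terms:
402.2 x + 199.8 y = 58449.36
315.4 x + 373.8 y = 57255.02
Solving the 2×2 system: x ≈ 119.2, y ≈ 52.6 km.

x ≈ 119.2 km, y ≈ 52.6 km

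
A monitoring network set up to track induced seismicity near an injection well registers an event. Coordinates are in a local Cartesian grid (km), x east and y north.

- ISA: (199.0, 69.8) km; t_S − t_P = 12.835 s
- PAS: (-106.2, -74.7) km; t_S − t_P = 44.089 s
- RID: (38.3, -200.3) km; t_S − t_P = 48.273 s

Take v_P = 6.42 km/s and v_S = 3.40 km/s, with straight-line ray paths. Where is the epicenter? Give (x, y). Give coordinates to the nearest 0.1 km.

Distance from S−P lag: d = Δt · v_P v_S / (v_P − v_S) = Δt · (6.42·3.40)/(6.42−3.40) ≈ 7.2278·Δt.
So d_ISA = 92.77, d_PAS = 318.67, d_RID = 348.91 km.
Circle about each station: (x − 199.0)² + (y − 69.8)² = 92.77²; (x + 106.2)² + (y + 74.7)² = 318.67²; (x − 38.3)² + (y + 200.3)² = 348.91².
Subtracting the ISA equation from the PAS and RID equations removes the quadratic terms:
-610.4 x − 289.0 y = -120558.81
-321.4 x − 540.2 y = -116017.98
Solving the 2×2 system: x ≈ 133.4, y ≈ 135.4 km.

133.4 km east, 135.4 km north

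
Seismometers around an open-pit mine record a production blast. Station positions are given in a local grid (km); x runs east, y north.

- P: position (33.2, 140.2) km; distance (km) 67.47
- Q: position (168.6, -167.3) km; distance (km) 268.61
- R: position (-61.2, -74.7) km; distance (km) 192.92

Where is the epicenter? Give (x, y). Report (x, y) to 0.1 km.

Circle about each station: (x − 33.2)² + (y − 140.2)² = 67.47²; (x − 168.6)² + (y + 167.3)² = 268.61²; (x + 61.2)² + (y + 74.7)² = 192.92².
Subtracting pairs of circle equations eliminates x²+y² and gives linear equations (the radical axes):
270.8 x − 615.0 y = -31942.16
-188.8 x − 429.8 y = -44098.68
Solving the 2×2 system: x ≈ 57.6, y ≈ 77.3 km.

57.6 km east, 77.3 km north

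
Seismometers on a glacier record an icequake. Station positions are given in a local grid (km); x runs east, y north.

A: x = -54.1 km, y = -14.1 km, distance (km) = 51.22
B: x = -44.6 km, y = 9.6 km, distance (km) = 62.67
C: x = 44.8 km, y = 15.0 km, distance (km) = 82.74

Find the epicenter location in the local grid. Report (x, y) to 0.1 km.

x ≈ -12.8 km, y ≈ -44.4 km

Circle about each station: (x + 54.1)² + (y + 14.1)² = 51.22²; (x + 44.6)² + (y − 9.6)² = 62.67²; (x − 44.8)² + (y − 15.0)² = 82.74².
Subtracting the A equation from the B and C equations removes the quadratic terms:
19.0 x + 47.4 y = -2348.34
197.8 x + 58.2 y = -5116.00
Solving the 2×2 system: x ≈ -12.8, y ≈ -44.4 km.
Check against A (with the unrounded x, y): √((x + 54.1)²+(y + 14.1)²) = 51.23 ≈ 51.22 km. ✓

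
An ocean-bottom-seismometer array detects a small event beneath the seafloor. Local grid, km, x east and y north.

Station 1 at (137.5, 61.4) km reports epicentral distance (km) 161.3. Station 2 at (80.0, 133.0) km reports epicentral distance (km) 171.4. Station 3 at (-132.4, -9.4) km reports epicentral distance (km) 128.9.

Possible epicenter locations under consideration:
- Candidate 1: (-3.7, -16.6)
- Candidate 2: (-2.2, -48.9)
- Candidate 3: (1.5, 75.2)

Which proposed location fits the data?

For each candidate, compare |candidate − station| to the reported distance:
Candidate 1: residuals Station 1 0.0, Station 2 0.0, Station 3 0.0 → max 0.0 km
Candidate 2: residuals Station 1 16.7, Station 2 28.2, Station 3 7.2 → max 28.2 km
Candidate 3: residuals Station 1 24.6, Station 2 73.9, Station 3 29.5 → max 73.9 km
Only Candidate 1 has all residuals ≈ 0.

Candidate 1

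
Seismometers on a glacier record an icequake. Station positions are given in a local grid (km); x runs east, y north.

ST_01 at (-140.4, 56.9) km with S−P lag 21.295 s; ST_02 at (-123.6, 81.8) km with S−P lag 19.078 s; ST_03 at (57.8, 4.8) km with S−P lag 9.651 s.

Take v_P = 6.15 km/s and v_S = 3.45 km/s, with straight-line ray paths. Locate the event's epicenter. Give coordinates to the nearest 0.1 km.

(26.1, 73.7)

Distance from S−P lag: d = Δt · v_P v_S / (v_P − v_S) = Δt · (6.15·3.45)/(6.15−3.45) ≈ 7.8583·Δt.
So d_ST_01 = 167.34, d_ST_02 = 149.92, d_ST_03 = 75.84 km.
Circle about each station: (x + 140.4)² + (y − 56.9)² = 167.34²; (x + 123.6)² + (y − 81.8)² = 149.92²; (x − 57.8)² + (y − 4.8)² = 75.84².
Subtracting the ST_01 equation from the ST_02 and ST_03 equations removes the quadratic terms:
33.6 x + 49.8 y = 4545.10
396.4 x − 104.2 y = 2665.08
Solving the 2×2 system: x ≈ 26.1, y ≈ 73.7 km.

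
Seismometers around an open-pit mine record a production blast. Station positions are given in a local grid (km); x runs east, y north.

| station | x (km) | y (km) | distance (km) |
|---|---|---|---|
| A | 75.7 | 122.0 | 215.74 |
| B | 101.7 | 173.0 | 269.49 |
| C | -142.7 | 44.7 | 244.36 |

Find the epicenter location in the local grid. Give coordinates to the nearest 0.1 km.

x ≈ 59.1 km, y ≈ -93.1 km

Circle about each station: (x − 75.7)² + (y − 122.0)² = 215.74²; (x − 101.7)² + (y − 173.0)² = 269.49²; (x + 142.7)² + (y − 44.7)² = 244.36².
Subtracting the A equation from the B and C equations removes the quadratic terms:
52.0 x + 102.0 y = -6423.71
-436.8 x − 154.6 y = -11421.17
Solving the 2×2 system: x ≈ 59.1, y ≈ -93.1 km.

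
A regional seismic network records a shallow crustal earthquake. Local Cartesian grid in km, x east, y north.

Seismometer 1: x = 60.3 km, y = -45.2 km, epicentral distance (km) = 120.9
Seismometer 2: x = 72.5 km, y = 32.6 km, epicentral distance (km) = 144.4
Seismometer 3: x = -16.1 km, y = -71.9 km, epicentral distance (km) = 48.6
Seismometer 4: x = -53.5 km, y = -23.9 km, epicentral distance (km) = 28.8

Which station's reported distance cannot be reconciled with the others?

Seismometer 2

Solve using three stations at a time. Using Seismometer 1, Seismometer 3, Seismometer 4 (subtract circle equations pairwise → linear system) gives (x, y) ≈ (-60.4, -51.9).
Distances from that point to each station vs reported:
  Seismometer 1: calculated 120.9 vs reported 120.9 → residual 0.0 km
  Seismometer 2: calculated 157.5 vs reported 144.4 → residual 13.1 km
  Seismometer 3: calculated 48.6 vs reported 48.6 → residual 0.0 km
  Seismometer 4: calculated 28.8 vs reported 28.8 → residual 0.0 km
Seismometer 1, Seismometer 3, Seismometer 4 are mutually consistent (residuals ≈ 0); Seismometer 2 is off by 13.1 km.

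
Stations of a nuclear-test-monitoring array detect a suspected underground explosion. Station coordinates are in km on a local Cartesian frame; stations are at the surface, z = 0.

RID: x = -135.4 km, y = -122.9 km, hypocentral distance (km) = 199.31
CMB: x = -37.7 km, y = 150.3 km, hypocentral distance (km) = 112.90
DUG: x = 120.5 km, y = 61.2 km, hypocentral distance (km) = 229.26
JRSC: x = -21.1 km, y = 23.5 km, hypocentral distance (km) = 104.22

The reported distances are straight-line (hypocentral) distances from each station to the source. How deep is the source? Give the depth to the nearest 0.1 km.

Each station gives a sphere (x−x_i)² + (y−y_i)² + z² = d_i² (stations at z=0).
Subtracting the RID sphere from CMB and DUG: z² cancels, leaving linear equations in x and y:
195.4 x + 546.4 y = 17551.88
511.8 x + 368.2 y = -28007.55
Solving: x ≈ -104.794, y ≈ 69.599 km (keep extra digits for the depth step; rounded: -104.8, 69.6).
Then from the RID sphere: z² = 199.31² − (x + 135.4)² − (y + 122.9)² with x = -104.794, y = 69.599, so z ≈ 41.616 ≈ 41.6 km.

depth ≈ 41.6 km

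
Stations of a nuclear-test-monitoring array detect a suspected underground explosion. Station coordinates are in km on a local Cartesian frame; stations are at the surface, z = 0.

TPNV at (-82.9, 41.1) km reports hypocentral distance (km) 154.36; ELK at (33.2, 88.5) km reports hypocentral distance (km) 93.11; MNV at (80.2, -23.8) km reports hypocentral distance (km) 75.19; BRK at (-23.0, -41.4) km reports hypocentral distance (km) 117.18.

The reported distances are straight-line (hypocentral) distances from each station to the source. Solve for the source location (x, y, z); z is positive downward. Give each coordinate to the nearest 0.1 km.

Each station gives a sphere (x−x_i)² + (y−y_i)² + z² = d_i² (stations at z=0).
Subtracting the TPNV sphere from ELK and MNV: z² cancels, leaving linear equations in x and y:
232.2 x + 94.8 y = 15530.41
326.2 x − 129.8 y = 16610.33
Solving: x ≈ 58.800, y ≈ 19.801 km (keep extra digits for the depth step; rounded: 58.8, 19.8).
Then from the TPNV sphere: z² = 154.36² − (x + 82.9)² − (y − 41.1)² with x = 58.800, y = 19.801, so z ≈ 57.397 ≈ 57.4 km.

x ≈ 58.8 km, y ≈ 19.8 km, depth ≈ 57.4 km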